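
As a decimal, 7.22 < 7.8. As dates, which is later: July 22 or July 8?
July 22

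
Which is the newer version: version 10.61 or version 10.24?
version 10.61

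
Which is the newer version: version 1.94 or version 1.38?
version 1.94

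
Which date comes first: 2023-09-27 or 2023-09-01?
2023-09-01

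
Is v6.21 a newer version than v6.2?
Yes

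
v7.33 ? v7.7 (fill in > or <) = >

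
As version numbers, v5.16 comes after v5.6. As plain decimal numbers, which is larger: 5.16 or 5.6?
5.6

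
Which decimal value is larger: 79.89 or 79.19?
79.89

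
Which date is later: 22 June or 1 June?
22 June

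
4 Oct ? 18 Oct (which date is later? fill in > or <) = <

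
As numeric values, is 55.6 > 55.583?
True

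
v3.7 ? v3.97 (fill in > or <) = <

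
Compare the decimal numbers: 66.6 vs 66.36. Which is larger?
66.6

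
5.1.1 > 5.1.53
False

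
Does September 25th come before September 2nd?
No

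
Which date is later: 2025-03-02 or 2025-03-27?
2025-03-27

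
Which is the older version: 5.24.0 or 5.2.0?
5.2.0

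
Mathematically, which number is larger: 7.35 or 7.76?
7.76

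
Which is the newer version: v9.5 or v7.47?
v9.5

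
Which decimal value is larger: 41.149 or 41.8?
41.8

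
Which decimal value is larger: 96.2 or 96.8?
96.8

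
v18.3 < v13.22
False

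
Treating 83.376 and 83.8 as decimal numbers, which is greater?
83.8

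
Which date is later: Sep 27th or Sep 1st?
Sep 27th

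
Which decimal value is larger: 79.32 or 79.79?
79.79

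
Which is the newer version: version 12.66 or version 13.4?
version 13.4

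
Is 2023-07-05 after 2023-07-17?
No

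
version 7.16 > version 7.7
True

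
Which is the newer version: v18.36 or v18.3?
v18.36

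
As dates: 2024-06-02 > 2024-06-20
False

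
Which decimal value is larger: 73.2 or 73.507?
73.507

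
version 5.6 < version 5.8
True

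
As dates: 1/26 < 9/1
True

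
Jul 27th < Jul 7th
False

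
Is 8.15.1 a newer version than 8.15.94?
No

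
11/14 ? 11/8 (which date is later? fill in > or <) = >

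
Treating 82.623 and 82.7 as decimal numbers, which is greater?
82.7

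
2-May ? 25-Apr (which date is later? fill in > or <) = >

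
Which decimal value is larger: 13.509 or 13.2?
13.509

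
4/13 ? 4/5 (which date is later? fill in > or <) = >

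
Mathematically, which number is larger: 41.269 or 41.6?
41.6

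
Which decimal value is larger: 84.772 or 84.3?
84.772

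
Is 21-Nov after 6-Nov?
Yes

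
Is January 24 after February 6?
No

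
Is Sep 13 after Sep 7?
Yes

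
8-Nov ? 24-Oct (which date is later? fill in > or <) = >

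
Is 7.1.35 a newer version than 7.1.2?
Yes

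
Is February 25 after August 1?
No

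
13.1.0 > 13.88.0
False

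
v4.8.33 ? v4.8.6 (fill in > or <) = >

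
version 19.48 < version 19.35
False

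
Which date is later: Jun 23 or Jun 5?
Jun 23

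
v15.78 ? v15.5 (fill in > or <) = >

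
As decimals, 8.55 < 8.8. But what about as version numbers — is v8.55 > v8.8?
True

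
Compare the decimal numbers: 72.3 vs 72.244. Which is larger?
72.3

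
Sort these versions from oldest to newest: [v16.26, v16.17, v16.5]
[v16.5, v16.17, v16.26]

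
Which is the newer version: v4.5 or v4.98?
v4.98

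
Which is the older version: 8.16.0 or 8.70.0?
8.16.0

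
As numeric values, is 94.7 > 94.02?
True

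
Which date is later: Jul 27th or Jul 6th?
Jul 27th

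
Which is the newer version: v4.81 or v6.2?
v6.2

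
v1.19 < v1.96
True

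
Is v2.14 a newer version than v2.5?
Yes. Version numbers are compared segment by segment as integers, not as decimals: minor version 14 > 5, so v2.14 > v2.5 (even though the decimal 2.14 < 2.5).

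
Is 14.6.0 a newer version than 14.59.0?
No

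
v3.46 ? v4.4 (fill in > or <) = <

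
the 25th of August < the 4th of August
False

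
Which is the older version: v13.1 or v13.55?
v13.1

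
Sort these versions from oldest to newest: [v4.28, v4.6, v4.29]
[v4.6, v4.28, v4.29]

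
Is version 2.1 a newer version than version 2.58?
No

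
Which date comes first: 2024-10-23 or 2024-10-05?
2024-10-05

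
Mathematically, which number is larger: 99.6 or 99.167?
99.6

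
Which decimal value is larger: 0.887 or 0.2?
0.887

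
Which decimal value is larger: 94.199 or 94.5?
94.5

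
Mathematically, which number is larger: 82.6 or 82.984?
82.984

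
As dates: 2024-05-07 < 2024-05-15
True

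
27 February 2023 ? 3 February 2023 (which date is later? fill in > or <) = >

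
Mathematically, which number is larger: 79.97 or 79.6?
79.97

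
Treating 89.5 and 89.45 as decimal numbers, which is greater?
89.5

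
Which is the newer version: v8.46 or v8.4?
v8.46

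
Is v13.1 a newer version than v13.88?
No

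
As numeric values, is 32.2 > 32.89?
False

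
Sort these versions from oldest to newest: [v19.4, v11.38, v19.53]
[v11.38, v19.4, v19.53]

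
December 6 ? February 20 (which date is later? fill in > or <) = >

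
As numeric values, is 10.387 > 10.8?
False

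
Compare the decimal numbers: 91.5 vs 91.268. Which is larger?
91.5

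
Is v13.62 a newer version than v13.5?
Yes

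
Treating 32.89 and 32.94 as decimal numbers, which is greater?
32.94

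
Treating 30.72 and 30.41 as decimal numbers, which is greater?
30.72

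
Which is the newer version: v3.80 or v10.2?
v10.2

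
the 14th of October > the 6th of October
True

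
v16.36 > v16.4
True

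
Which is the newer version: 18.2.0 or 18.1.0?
18.2.0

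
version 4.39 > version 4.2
True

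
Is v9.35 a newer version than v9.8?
Yes. Version numbers are compared segment by segment as integers, not as decimals: minor version 35 > 8, so v9.35 > v9.8 (even though the decimal 9.35 < 9.8).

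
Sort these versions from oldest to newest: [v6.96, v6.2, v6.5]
[v6.2, v6.5, v6.96]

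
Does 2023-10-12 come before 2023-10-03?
No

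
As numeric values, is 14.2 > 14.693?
False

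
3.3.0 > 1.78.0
True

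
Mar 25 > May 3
False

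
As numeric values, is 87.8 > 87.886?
False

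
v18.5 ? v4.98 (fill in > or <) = >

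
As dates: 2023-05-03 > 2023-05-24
False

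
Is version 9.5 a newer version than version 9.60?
No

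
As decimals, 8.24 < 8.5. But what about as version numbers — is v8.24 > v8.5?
True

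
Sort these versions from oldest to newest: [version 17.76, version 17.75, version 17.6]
[version 17.6, version 17.75, version 17.76]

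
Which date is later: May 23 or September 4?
September 4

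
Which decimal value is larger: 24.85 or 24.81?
24.85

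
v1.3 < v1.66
True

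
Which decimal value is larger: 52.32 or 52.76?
52.76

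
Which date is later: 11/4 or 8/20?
11/4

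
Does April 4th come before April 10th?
Yes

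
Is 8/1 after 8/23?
No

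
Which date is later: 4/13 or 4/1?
4/13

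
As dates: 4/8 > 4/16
False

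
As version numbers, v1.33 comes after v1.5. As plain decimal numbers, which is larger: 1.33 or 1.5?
1.5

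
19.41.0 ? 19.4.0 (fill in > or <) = >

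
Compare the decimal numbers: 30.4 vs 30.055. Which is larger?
30.4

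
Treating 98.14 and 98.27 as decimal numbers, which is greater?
98.27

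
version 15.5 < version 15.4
False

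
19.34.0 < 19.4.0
False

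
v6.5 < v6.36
True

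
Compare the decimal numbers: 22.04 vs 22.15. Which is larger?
22.15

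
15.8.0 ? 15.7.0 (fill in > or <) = >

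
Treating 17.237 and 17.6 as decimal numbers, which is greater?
17.6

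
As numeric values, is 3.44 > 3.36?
True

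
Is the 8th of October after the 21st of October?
No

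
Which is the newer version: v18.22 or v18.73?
v18.73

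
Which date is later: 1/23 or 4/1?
4/1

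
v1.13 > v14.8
False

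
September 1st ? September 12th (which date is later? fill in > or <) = <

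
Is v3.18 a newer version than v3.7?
Yes. Version numbers are compared segment by segment as integers, not as decimals: minor version 18 > 7, so v3.18 > v3.7 (even though the decimal 3.18 < 3.7).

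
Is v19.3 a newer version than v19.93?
No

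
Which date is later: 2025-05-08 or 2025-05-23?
2025-05-23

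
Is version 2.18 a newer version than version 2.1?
Yes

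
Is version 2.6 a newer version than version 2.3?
Yes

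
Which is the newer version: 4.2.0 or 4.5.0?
4.5.0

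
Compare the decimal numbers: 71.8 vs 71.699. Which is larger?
71.8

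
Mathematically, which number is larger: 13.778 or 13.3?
13.778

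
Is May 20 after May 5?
Yes. Day 20 comes after day 5 in May — this is a date comparison, not a decimal one (the decimal 5.20 would be smaller than 5.5).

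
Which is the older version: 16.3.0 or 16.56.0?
16.3.0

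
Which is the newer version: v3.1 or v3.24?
v3.24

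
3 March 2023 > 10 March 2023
False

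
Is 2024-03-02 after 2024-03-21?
No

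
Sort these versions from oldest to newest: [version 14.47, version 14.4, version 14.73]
[version 14.4, version 14.47, version 14.73]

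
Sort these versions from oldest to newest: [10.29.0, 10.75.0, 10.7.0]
[10.7.0, 10.29.0, 10.75.0]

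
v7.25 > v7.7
True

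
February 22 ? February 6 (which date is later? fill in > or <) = >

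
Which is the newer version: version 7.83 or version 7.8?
version 7.83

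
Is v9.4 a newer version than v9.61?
No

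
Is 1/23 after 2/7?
No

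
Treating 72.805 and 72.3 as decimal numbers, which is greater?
72.805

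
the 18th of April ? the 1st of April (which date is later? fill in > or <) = >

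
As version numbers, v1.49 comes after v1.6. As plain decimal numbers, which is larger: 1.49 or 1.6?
1.6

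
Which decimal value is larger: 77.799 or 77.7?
77.799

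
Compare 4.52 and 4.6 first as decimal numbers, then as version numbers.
As decimals: 4.52 < 4.6. As versions: v4.52 > v4.6 (minor version 52 > 6).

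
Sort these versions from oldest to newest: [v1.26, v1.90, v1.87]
[v1.26, v1.87, v1.90]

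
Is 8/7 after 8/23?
No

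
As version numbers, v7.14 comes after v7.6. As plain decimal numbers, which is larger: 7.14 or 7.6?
7.6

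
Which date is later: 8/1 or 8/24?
8/24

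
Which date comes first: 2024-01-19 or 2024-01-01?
2024-01-01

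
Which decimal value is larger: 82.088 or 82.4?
82.4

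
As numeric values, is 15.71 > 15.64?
True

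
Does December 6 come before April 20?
No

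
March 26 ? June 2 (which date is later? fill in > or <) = <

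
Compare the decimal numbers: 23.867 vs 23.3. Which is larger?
23.867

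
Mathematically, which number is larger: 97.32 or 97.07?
97.32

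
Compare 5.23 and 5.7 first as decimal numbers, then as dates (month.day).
As decimals: 5.23 < 5.7. As dates: 5/23 is later than 5/7 (day 23 > day 7).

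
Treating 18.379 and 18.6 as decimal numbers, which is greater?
18.6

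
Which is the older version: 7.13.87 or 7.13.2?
7.13.2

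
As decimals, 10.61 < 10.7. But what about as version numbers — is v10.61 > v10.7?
True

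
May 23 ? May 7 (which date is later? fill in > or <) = >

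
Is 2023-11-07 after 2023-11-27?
No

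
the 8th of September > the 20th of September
False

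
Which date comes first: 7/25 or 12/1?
7/25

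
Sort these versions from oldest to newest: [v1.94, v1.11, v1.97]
[v1.11, v1.94, v1.97]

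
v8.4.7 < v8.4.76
True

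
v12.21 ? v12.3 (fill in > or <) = >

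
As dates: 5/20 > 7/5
False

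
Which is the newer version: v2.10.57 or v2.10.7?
v2.10.57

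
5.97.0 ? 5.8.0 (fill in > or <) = >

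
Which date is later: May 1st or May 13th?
May 13th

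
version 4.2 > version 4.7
False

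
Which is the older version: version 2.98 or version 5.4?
version 2.98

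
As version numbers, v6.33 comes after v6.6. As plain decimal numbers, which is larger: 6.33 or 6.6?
6.6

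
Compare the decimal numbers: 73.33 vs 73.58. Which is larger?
73.58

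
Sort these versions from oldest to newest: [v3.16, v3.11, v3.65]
[v3.11, v3.16, v3.65]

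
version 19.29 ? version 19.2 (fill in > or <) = >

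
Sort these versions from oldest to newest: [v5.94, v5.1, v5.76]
[v5.1, v5.76, v5.94]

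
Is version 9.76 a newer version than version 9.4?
Yes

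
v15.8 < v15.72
True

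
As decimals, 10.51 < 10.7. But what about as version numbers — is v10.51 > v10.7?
True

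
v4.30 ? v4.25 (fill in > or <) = >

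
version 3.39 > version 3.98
False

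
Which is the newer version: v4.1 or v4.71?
v4.71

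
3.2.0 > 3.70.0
False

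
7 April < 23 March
False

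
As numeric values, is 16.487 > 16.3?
True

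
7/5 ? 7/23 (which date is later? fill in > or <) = <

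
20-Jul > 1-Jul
True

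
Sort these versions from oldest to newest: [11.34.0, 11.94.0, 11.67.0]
[11.34.0, 11.67.0, 11.94.0]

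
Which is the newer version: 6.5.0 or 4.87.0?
6.5.0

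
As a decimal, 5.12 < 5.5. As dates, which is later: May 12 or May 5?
May 12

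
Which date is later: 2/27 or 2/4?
2/27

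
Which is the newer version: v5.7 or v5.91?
v5.91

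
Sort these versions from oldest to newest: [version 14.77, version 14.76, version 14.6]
[version 14.6, version 14.76, version 14.77]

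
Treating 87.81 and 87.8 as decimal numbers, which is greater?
87.81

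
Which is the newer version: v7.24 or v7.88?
v7.88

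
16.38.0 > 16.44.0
False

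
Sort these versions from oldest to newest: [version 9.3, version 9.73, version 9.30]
[version 9.3, version 9.30, version 9.73]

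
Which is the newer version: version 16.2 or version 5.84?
version 16.2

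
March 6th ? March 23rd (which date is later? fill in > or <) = <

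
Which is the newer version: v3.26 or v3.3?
v3.26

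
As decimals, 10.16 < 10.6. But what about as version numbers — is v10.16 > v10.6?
True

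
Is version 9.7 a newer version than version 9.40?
No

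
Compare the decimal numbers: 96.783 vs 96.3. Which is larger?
96.783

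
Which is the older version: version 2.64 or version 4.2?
version 2.64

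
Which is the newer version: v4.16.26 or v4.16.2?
v4.16.26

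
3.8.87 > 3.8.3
True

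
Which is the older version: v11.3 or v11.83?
v11.3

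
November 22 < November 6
False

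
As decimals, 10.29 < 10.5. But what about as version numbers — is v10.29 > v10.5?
True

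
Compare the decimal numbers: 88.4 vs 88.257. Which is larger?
88.4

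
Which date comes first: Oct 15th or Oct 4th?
Oct 4th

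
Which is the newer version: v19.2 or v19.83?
v19.83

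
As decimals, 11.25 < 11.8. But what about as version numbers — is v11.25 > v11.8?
True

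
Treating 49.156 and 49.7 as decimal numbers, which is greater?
49.7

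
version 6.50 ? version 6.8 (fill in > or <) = >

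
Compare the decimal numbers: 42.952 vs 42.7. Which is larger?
42.952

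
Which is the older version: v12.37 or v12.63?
v12.37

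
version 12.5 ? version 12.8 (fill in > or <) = <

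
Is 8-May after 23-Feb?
Yes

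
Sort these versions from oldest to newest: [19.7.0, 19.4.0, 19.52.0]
[19.4.0, 19.7.0, 19.52.0]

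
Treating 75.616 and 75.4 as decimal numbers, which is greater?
75.616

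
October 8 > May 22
True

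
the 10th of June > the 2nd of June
True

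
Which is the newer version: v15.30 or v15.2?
v15.30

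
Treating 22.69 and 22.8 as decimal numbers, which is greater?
22.8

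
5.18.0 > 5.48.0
False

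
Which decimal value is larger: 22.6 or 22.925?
22.925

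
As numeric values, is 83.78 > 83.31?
True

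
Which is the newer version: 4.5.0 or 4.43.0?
4.43.0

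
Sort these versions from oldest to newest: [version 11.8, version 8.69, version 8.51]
[version 8.51, version 8.69, version 11.8]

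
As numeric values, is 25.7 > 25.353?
True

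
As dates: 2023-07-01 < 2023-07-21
True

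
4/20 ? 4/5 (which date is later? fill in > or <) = >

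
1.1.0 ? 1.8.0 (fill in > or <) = <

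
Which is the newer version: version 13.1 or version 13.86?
version 13.86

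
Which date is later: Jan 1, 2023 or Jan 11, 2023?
Jan 11, 2023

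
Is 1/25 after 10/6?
No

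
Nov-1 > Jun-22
True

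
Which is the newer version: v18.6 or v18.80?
v18.80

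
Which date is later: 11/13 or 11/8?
11/13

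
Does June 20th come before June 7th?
No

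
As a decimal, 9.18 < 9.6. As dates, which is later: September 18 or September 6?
September 18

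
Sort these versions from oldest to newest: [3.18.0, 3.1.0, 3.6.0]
[3.1.0, 3.6.0, 3.18.0]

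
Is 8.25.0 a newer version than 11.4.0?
No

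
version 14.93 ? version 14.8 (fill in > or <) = >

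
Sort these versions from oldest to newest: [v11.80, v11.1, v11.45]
[v11.1, v11.45, v11.80]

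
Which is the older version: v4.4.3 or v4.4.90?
v4.4.3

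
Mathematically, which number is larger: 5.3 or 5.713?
5.713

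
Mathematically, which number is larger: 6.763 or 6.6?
6.763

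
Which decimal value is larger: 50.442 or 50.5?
50.5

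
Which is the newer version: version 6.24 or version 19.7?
version 19.7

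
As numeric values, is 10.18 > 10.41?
False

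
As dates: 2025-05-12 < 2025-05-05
False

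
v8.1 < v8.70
True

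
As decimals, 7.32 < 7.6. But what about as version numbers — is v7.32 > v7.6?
True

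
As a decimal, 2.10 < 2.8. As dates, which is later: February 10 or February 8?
February 10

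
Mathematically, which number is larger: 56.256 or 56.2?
56.256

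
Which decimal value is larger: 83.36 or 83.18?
83.36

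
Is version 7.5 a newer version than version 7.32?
No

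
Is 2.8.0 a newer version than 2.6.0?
Yes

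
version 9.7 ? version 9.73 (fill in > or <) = <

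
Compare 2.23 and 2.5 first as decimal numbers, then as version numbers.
As decimals: 2.23 < 2.5. As versions: v2.23 > v2.5 (minor version 23 > 5).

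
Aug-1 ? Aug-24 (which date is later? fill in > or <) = <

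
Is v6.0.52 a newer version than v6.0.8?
Yes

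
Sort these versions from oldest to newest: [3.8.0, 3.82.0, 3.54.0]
[3.8.0, 3.54.0, 3.82.0]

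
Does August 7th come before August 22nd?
Yes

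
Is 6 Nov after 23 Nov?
No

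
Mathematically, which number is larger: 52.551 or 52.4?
52.551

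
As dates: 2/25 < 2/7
False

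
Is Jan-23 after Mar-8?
No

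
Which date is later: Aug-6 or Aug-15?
Aug-15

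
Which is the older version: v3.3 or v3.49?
v3.3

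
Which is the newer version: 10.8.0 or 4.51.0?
10.8.0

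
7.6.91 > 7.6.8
True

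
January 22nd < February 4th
True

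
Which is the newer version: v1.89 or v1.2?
v1.89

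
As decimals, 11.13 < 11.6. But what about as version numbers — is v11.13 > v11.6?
True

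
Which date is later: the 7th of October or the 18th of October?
the 18th of October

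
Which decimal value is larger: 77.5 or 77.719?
77.719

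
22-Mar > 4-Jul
False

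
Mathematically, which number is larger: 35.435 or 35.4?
35.435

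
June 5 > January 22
True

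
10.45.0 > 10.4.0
True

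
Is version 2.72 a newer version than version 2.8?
Yes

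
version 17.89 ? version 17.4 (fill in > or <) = >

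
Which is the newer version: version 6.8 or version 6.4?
version 6.8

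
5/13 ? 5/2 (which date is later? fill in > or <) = >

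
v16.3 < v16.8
True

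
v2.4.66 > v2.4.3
True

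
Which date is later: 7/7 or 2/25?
7/7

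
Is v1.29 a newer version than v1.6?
Yes. Version numbers are compared segment by segment as integers, not as decimals: minor version 29 > 6, so v1.29 > v1.6 (even though the decimal 1.29 < 1.6).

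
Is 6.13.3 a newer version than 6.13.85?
No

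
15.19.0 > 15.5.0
True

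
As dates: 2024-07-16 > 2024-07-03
True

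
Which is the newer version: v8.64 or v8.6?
v8.64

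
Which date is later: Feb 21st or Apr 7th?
Apr 7th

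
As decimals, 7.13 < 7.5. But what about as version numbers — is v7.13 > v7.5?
True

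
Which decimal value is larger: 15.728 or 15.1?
15.728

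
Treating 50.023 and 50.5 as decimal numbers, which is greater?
50.5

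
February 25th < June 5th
True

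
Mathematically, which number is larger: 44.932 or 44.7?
44.932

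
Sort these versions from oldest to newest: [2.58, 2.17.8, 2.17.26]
[2.17.8, 2.17.26, 2.58]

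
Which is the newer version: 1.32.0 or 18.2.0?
18.2.0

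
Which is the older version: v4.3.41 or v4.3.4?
v4.3.4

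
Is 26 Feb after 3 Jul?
No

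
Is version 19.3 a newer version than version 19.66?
No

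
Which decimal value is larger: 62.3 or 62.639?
62.639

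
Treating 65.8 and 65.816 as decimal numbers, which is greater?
65.816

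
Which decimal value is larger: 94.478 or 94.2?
94.478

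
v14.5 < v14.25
True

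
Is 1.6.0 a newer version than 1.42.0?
No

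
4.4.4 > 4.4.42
False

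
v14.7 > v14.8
False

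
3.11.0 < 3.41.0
True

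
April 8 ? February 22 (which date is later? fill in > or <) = >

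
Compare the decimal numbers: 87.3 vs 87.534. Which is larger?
87.534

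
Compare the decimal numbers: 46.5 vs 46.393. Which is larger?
46.5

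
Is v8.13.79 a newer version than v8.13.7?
Yes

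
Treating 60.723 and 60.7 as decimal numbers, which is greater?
60.723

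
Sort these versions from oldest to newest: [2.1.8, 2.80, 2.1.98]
[2.1.8, 2.1.98, 2.80]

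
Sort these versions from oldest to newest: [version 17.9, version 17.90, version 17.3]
[version 17.3, version 17.9, version 17.90]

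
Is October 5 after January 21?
Yes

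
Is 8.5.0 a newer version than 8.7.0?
No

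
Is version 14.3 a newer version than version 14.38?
No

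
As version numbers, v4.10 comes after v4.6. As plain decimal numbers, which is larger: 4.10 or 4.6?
4.6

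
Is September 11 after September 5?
Yes. Day 11 comes after day 5 in September — this is a date comparison, not a decimal one (the decimal 9.11 would be smaller than 9.5).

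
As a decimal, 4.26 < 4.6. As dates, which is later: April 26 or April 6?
April 26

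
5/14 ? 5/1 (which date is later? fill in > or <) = >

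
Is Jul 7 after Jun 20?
Yes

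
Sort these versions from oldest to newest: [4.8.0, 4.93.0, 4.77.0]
[4.8.0, 4.77.0, 4.93.0]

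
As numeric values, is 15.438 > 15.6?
False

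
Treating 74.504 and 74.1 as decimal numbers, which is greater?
74.504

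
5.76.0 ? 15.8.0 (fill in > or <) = <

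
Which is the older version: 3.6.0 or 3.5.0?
3.5.0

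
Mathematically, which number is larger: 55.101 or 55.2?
55.2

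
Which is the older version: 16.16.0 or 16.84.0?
16.16.0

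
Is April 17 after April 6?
Yes. Day 17 comes after day 6 in April — this is a date comparison, not a decimal one (the decimal 4.17 would be smaller than 4.6).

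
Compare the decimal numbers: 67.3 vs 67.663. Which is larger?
67.663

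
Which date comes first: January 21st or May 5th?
January 21st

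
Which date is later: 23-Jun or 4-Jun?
23-Jun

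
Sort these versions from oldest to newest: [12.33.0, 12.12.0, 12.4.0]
[12.4.0, 12.12.0, 12.33.0]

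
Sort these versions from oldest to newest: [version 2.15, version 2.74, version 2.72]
[version 2.15, version 2.72, version 2.74]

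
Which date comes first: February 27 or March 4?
February 27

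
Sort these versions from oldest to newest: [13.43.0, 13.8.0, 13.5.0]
[13.5.0, 13.8.0, 13.43.0]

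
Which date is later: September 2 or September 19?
September 19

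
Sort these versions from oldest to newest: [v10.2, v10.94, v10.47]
[v10.2, v10.47, v10.94]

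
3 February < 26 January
False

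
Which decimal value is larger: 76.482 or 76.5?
76.5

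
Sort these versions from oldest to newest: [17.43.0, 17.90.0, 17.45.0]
[17.43.0, 17.45.0, 17.90.0]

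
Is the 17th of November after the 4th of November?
Yes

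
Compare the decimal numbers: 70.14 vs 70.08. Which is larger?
70.14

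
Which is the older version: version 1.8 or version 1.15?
version 1.8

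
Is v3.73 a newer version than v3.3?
Yes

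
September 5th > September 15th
False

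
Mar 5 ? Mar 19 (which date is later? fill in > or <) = <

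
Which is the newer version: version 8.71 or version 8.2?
version 8.71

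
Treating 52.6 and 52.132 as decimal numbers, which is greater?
52.6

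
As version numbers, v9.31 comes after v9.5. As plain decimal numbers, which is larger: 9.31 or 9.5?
9.5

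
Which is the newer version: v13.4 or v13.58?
v13.58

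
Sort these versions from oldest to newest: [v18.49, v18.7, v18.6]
[v18.6, v18.7, v18.49]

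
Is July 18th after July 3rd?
Yes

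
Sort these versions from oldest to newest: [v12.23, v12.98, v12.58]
[v12.23, v12.58, v12.98]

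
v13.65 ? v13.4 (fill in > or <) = >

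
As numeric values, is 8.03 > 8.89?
False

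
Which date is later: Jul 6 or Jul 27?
Jul 27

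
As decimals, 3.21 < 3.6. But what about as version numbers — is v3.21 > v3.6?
True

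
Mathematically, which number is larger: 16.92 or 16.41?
16.92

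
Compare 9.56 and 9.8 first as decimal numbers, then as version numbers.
As decimals: 9.56 < 9.8. As versions: v9.56 > v9.8 (minor version 56 > 8).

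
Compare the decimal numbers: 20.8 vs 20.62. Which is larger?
20.8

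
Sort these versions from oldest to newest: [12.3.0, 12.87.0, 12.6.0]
[12.3.0, 12.6.0, 12.87.0]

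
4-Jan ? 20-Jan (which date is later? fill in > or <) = <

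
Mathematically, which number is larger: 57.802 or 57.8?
57.802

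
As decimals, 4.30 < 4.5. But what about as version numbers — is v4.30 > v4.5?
True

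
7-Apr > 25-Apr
False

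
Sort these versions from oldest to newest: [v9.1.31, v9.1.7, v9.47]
[v9.1.7, v9.1.31, v9.47]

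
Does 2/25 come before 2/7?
No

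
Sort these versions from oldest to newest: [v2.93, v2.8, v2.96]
[v2.8, v2.93, v2.96]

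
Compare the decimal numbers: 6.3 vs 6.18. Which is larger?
6.3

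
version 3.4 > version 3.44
False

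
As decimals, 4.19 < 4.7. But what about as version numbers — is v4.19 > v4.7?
True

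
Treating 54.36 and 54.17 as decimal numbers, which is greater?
54.36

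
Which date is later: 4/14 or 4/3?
4/14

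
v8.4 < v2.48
False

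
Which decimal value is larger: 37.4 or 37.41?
37.41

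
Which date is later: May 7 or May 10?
May 10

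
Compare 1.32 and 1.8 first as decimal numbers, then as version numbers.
As decimals: 1.32 < 1.8. As versions: v1.32 > v1.8 (minor version 32 > 8).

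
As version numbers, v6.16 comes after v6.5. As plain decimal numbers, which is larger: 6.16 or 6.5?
6.5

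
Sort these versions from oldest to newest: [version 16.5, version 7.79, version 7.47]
[version 7.47, version 7.79, version 16.5]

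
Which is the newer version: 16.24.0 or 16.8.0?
16.24.0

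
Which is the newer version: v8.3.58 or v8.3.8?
v8.3.58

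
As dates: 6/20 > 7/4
False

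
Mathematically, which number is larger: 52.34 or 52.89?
52.89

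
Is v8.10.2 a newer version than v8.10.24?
No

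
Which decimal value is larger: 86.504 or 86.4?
86.504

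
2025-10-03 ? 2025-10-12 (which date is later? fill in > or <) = <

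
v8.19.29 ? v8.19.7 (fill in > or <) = >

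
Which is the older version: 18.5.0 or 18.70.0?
18.5.0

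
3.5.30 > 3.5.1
True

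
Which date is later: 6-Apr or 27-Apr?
27-Apr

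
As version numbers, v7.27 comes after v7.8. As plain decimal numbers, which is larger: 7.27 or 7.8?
7.8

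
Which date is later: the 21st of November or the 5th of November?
the 21st of November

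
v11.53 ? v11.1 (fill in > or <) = >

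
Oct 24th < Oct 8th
False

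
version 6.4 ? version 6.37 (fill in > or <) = <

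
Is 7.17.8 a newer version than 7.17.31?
No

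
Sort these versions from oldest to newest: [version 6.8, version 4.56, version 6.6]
[version 4.56, version 6.6, version 6.8]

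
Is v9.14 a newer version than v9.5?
Yes. Version numbers are compared segment by segment as integers, not as decimals: minor version 14 > 5, so v9.14 > v9.5 (even though the decimal 9.14 < 9.5).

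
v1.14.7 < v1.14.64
True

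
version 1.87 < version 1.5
False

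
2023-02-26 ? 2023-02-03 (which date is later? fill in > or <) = >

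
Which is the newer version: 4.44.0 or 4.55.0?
4.55.0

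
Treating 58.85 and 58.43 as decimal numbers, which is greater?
58.85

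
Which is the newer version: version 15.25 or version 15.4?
version 15.25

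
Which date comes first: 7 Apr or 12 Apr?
7 Apr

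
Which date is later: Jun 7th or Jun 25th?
Jun 25th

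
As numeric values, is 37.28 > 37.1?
True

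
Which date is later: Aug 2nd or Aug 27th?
Aug 27th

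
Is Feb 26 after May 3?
No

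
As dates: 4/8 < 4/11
True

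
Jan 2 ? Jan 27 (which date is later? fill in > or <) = <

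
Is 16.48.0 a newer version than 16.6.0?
Yes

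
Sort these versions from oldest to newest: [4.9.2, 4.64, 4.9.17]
[4.9.2, 4.9.17, 4.64]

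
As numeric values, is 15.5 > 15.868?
False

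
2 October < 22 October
True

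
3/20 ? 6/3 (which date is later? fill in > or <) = <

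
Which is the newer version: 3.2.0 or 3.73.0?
3.73.0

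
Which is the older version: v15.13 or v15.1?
v15.1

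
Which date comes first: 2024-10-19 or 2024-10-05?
2024-10-05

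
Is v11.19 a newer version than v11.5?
Yes. Version numbers are compared segment by segment as integers, not as decimals: minor version 19 > 5, so v11.19 > v11.5 (even though the decimal 11.19 < 11.5).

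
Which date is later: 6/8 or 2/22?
6/8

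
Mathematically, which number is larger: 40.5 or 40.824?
40.824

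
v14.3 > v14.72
False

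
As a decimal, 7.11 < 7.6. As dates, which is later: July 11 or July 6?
July 11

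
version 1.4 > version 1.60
False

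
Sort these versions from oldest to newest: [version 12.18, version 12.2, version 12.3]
[version 12.2, version 12.3, version 12.18]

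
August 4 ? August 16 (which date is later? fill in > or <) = <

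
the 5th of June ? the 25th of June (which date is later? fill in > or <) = <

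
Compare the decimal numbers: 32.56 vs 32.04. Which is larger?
32.56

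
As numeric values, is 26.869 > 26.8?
True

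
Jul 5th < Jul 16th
True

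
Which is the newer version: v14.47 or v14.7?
v14.47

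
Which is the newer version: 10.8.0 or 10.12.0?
10.12.0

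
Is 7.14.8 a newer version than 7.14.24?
No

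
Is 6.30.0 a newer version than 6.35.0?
No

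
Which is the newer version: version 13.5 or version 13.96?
version 13.96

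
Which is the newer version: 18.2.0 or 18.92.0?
18.92.0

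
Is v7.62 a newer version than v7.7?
Yes. Version numbers are compared segment by segment as integers, not as decimals: minor version 62 > 7, so v7.62 > v7.7 (even though the decimal 7.62 < 7.7).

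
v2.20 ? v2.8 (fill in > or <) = >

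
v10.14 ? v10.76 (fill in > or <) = <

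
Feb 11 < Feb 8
False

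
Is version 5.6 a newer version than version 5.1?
Yes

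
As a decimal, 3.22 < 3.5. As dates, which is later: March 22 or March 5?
March 22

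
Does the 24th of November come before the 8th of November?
No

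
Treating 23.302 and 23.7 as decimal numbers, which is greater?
23.7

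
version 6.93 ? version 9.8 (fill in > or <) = <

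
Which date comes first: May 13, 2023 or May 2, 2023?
May 2, 2023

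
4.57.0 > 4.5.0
True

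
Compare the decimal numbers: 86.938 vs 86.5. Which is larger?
86.938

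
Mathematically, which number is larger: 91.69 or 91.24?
91.69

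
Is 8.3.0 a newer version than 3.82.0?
Yes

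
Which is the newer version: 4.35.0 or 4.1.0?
4.35.0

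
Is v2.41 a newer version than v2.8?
Yes. Version numbers are compared segment by segment as integers, not as decimals: minor version 41 > 8, so v2.41 > v2.8 (even though the decimal 2.41 < 2.8).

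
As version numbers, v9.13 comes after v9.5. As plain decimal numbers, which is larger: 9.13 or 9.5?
9.5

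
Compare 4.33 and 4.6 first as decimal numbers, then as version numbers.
As decimals: 4.33 < 4.6. As versions: v4.33 > v4.6 (minor version 33 > 6).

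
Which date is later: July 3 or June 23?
July 3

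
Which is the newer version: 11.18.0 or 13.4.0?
13.4.0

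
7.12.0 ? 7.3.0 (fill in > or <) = >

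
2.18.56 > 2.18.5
True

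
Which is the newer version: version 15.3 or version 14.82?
version 15.3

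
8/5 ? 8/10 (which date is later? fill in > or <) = <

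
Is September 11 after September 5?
Yes. Day 11 comes after day 5 in September — this is a date comparison, not a decimal one (the decimal 9.11 would be smaller than 9.5).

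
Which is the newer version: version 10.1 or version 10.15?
version 10.15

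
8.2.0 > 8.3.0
False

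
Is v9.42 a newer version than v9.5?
Yes. Version numbers are compared segment by segment as integers, not as decimals: minor version 42 > 5, so v9.42 > v9.5 (even though the decimal 9.42 < 9.5).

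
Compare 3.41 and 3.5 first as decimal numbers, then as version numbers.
As decimals: 3.41 < 3.5. As versions: v3.41 > v3.5 (minor version 41 > 5).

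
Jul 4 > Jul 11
False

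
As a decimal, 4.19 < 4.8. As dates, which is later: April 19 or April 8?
April 19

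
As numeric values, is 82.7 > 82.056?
True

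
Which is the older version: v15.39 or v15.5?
v15.5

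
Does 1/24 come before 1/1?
No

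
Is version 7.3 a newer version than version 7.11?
No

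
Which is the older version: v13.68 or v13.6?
v13.6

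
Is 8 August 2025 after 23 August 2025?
No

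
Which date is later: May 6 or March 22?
May 6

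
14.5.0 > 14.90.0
False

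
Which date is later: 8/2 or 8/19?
8/19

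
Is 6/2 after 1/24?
Yes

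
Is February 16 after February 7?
Yes. Day 16 comes after day 7 in February — this is a date comparison, not a decimal one (the decimal 2.16 would be smaller than 2.7).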